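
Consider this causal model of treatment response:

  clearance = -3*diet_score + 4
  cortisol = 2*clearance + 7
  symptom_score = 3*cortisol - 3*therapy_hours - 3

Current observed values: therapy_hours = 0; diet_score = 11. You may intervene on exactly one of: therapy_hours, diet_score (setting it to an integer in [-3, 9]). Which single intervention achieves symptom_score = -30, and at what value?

Intervening on therapy_hours: symptom_score = -3*therapy_hours - 156. Reaching -30 requires therapy_hours = -42, outside [-3, 9].
Intervening on diet_score: with other inputs at their observed values, symptom_score = -18*diet_score + 42. Solving for -30 gives diet_score = 4, within [-3, 9].

set diet_score = 4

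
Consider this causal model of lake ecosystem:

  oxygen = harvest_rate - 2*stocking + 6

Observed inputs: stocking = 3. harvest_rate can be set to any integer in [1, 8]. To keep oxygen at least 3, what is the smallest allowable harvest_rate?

harvest_rate = 3

Substituting into the oxygen equation gives oxygen = harvest_rate.
Require harvest_rate ≥ 3, so harvest_rate ≥ 3.
The smallest integer in [1, 8] satisfying this is 3.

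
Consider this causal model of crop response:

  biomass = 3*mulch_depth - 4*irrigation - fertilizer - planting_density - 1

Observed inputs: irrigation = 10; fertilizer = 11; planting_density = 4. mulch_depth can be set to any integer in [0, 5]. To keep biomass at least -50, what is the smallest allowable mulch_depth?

mulch_depth = 2

Substituting into the biomass equation gives biomass = 3*mulch_depth - 56.
Require 3*mulch_depth - 56 ≥ -50, so mulch_depth ≥ 2.
The smallest integer in [0, 5] satisfying this is 2.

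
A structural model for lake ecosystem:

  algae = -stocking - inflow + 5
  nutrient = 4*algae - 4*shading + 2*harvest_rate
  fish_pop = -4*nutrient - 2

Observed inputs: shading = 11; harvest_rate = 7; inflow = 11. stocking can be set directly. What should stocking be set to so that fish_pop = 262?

stocking = 3

Substituting into the algae equation gives algae = -stocking - 6.
nutrient becomes -4*stocking - 54.
Substituting into the fish_pop equation gives fish_pop = 16*stocking + 214.
Solve 16*stocking + 214 = 262: stocking = (262 - 214) / 16 = 3.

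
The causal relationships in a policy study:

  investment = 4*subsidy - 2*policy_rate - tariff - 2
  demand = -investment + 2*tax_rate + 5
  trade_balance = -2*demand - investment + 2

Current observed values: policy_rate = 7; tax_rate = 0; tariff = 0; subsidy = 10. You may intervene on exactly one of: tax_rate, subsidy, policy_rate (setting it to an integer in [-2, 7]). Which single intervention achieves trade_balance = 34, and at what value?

Intervening on tax_rate: trade_balance = -4*tax_rate + 16. Reaching 34 requires tax_rate = -9/2, not an integer.
Intervening on subsidy: trade_balance = 4*subsidy - 24. Reaching 34 requires subsidy = 29/2, not an integer.
Intervening on policy_rate: with other inputs at their observed values, trade_balance = -2*policy_rate + 30. Solving for 34 gives policy_rate = -2, within [-2, 7].

set policy_rate = -2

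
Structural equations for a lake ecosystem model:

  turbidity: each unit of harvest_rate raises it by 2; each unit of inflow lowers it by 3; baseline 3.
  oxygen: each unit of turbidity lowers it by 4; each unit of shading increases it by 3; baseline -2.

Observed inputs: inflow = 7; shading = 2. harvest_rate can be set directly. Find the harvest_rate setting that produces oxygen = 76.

harvest_rate = 0

Substituting into the turbidity equation gives turbidity = 2*harvest_rate - 18.
So oxygen = -8*harvest_rate + 76.
Solve -8*harvest_rate + 76 = 76: harvest_rate = (76 - 76) / -8 = 0.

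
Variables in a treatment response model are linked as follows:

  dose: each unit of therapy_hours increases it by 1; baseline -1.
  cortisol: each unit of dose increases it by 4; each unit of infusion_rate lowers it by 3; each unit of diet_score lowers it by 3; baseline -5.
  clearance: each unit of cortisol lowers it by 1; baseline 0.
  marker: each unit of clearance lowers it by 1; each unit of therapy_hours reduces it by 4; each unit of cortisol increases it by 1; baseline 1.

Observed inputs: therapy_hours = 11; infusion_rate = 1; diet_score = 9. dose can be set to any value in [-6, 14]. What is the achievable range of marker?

-161 to -1

Intervening on dose fixes its value directly, overriding its dependence on therapy_hours.
Substituting into the cortisol equation gives cortisol = 4*dose - 35.
Substituting into the clearance equation gives clearance = -4*dose + 35.
Substituting into the marker equation gives marker = 8*dose - 113.
Linear in dose, so extremes are at the endpoints: dose = -6 gives marker = -161; dose = 14 gives marker = -1.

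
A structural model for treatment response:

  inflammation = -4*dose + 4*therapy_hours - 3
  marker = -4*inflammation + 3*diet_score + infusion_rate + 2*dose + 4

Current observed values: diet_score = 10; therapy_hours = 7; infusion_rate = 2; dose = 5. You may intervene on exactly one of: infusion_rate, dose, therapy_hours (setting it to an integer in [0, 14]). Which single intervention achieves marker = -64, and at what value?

Intervening on infusion_rate: marker = infusion_rate + 24. Reaching -64 requires infusion_rate = -88, outside [0, 14].
Intervening on dose: with other inputs at their observed values, marker = 18*dose - 64. Solving for -64 gives dose = 0, within [0, 14].
Intervening on therapy_hours: marker = -16*therapy_hours + 138. Reaching -64 requires therapy_hours = 101/8, not an integer.

set dose = 0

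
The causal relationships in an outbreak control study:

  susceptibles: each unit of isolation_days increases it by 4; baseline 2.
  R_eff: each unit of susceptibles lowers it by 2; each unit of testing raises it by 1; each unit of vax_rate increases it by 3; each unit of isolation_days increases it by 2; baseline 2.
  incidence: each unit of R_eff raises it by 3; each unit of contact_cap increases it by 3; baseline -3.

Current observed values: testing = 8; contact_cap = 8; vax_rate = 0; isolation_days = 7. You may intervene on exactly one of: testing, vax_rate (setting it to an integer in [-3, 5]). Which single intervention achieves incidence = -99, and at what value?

set testing = 4

Intervening on testing: with other inputs at their observed values, incidence = 3*testing - 111. Solving for -99 gives testing = 4, within [-3, 5].
Intervening on vax_rate: incidence = 9*vax_rate - 87. Reaching -99 requires vax_rate = -4/3, not an integer.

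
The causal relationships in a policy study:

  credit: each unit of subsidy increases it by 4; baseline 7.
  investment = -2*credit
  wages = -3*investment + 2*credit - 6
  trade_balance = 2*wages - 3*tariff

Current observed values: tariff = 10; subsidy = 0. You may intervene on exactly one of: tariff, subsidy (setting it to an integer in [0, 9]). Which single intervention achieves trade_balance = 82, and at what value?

Intervening on tariff: with other inputs at their observed values, trade_balance = -3*tariff + 100. Solving for 82 gives tariff = 6, within [0, 9].
Intervening on subsidy: trade_balance = 64*subsidy + 70. Reaching 82 requires subsidy = 3/16, not an integer.

set tariff = 6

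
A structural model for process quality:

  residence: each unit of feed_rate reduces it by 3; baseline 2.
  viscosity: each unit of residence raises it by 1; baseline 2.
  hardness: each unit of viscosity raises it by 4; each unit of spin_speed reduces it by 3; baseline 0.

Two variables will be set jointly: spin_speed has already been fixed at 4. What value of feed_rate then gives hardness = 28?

With spin_speed held at 4:
Substituting into the viscosity equation gives viscosity = -3*feed_rate + 4.
Substituting into the hardness equation gives hardness = -12*feed_rate + 4.
Solve -12*feed_rate + 4 = 28: feed_rate = (28 - 4) / -12 = -2.

feed_rate = -2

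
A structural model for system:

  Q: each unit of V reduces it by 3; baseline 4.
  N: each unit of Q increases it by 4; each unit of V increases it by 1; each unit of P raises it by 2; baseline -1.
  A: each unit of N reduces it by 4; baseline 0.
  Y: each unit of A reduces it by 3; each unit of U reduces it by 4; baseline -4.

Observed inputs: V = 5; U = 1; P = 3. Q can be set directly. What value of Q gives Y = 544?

Intervening on Q fixes its value directly, overriding its dependence on V.
Substituting into the N equation gives N = 4*Q + 10.
Substituting into the A equation gives A = -16*Q - 40.
Substituting into the Y equation gives Y = 48*Q + 112.
Solve 48*Q + 112 = 544: Q = (544 - 112) / 48 = 9.

Q = 9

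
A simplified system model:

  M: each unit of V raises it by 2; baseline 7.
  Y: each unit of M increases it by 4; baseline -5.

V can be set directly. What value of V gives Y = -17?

V = -5

Substituting into the Y equation gives Y = 8*V + 23.
Solve 8*V + 23 = -17: V = (-17 - 23) / 8 = -5.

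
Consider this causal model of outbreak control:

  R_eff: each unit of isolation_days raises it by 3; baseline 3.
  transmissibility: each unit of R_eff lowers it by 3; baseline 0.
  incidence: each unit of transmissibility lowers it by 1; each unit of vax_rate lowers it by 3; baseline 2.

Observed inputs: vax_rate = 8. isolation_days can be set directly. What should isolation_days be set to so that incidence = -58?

Substituting into the transmissibility equation gives transmissibility = -9*isolation_days - 9.
incidence becomes 9*isolation_days - 13.
Solve 9*isolation_days - 13 = -58: isolation_days = (-58 + 13) / 9 = -5.

isolation_days = -5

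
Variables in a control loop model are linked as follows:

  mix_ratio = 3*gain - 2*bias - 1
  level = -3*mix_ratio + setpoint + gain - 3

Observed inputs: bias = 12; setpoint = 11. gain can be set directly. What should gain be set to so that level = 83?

gain = 0

Substituting into the mix_ratio equation gives mix_ratio = 3*gain - 25.
This gives level = -8*gain + 83.
Solve -8*gain + 83 = 83: gain = (83 - 83) / -8 = 0.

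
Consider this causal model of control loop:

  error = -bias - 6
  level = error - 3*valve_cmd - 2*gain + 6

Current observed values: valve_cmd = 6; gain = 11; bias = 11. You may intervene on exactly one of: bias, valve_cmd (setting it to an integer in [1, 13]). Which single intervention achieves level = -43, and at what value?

set bias = 3

Intervening on bias: with other inputs at their observed values, level = -bias - 40. Solving for -43 gives bias = 3, within [1, 13].
Intervening on valve_cmd: level = -3*valve_cmd - 33. Reaching -43 requires valve_cmd = 10/3, not an integer.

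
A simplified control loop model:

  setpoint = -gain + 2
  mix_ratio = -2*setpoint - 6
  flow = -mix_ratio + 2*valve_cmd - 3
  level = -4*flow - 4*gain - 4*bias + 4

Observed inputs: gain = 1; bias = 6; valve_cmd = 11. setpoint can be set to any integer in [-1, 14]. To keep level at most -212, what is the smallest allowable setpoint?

Intervening on setpoint fixes its value directly, overriding its dependence on gain.
Substituting into the flow equation gives flow = 2*setpoint + 25.
Substituting into the level equation gives level = -8*setpoint - 124.
Require -8*setpoint - 124 ≤ -212, so setpoint ≥ 11.
The smallest integer in [-1, 14] satisfying this is 11.

setpoint = 11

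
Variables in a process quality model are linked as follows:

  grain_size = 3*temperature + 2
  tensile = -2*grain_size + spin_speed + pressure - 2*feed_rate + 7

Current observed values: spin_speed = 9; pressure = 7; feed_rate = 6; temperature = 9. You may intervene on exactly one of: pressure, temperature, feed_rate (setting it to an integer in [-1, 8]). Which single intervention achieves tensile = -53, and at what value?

Intervening on pressure: with other inputs at their observed values, tensile = pressure - 54. Solving for -53 gives pressure = 1, within [-1, 8].
Intervening on temperature: tensile = -6*temperature + 7. Reaching -53 requires temperature = 10, outside [-1, 8].
Intervening on feed_rate: tensile = -2*feed_rate - 35. Reaching -53 requires feed_rate = 9, outside [-1, 8].

set pressure = 1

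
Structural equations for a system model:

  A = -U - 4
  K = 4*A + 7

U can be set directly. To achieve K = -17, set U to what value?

U = 2

Substituting into the K equation gives K = -4*U - 9.
Solve -4*U - 9 = -17: U = (-17 + 9) / -4 = 2.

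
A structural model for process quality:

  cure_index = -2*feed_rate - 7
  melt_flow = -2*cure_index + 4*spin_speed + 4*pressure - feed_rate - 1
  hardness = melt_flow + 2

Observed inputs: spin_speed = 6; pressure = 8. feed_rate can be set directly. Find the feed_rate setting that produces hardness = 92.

Substituting into the melt_flow equation gives melt_flow = 3*feed_rate + 69.
So hardness = 3*feed_rate + 71.
Solve 3*feed_rate + 71 = 92: feed_rate = (92 - 71) / 3 = 7.

feed_rate = 7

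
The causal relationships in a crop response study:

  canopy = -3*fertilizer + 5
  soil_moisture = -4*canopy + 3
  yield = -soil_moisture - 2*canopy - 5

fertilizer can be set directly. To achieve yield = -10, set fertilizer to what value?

fertilizer = 2

Substituting into the soil_moisture equation gives soil_moisture = 12*fertilizer - 17.
yield becomes -6*fertilizer + 2.
Solve -6*fertilizer + 2 = -10: fertilizer = (-10 - 2) / -6 = 2.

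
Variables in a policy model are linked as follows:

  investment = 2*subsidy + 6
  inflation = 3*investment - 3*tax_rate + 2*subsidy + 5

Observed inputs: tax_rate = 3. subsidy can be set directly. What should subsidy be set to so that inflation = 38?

Substituting into the inflation equation gives inflation = 8*subsidy + 14.
Solve 8*subsidy + 14 = 38: subsidy = (38 - 14) / 8 = 3.

subsidy = 3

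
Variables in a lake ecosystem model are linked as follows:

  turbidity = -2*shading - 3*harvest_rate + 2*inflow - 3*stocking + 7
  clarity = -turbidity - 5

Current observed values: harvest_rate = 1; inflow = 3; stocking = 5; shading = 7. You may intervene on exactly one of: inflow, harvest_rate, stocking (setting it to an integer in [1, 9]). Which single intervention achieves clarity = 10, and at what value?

set inflow = 5

Intervening on inflow: with other inputs at their observed values, clarity = -2*inflow + 20. Solving for 10 gives inflow = 5, within [1, 9].
Intervening on harvest_rate: clarity = 3*harvest_rate + 11. Reaching 10 requires harvest_rate = -1/3, not an integer.
Intervening on stocking: clarity = 3*stocking - 1. Reaching 10 requires stocking = 11/3, not an integer.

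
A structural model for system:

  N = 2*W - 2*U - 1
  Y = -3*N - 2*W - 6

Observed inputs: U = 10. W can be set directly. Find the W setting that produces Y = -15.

Substituting into the N equation gives N = 2*W - 21.
This gives Y = -8*W + 57.
Solve -8*W + 57 = -15: W = (-15 - 57) / -8 = 9.

W = 9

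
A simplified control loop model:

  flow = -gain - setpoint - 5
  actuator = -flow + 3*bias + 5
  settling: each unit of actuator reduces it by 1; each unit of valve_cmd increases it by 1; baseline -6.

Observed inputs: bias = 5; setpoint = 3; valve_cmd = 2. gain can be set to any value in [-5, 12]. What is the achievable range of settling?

Substituting into the flow equation gives flow = -gain - 8.
actuator becomes gain + 28.
This gives settling = -gain - 32.
Linear in gain, so extremes are at the endpoints: gain = -5 gives settling = -27; gain = 12 gives settling = -44.

-44 to -27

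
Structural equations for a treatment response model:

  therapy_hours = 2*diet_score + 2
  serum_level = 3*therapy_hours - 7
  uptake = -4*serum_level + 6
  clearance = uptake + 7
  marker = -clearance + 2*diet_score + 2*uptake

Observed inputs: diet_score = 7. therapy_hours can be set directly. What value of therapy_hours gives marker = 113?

Intervening on therapy_hours fixes its value directly, overriding its dependence on diet_score.
Substituting into the uptake equation gives uptake = -12*therapy_hours + 34.
clearance becomes -12*therapy_hours + 41.
marker becomes -12*therapy_hours + 41.
Solve -12*therapy_hours + 41 = 113: therapy_hours = (113 - 41) / -12 = -6.

therapy_hours = -6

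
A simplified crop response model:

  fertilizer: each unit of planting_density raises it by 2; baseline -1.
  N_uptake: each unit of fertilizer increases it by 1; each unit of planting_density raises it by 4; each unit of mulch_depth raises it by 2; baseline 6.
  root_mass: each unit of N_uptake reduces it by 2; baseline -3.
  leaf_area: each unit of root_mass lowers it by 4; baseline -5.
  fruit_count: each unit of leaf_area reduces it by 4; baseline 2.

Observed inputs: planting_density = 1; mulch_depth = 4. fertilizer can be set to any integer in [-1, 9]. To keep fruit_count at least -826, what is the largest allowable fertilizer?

fertilizer = 7

Intervening on fertilizer fixes its value directly, overriding its dependence on planting_density.
Substituting into the N_uptake equation gives N_uptake = fertilizer + 18.
This gives root_mass = -2*fertilizer - 39.
Substituting into the leaf_area equation gives leaf_area = 8*fertilizer + 151.
fruit_count becomes -32*fertilizer - 602.
Require -32*fertilizer - 602 ≥ -826, so fertilizer ≤ 7.
The largest integer in [-1, 9] satisfying this is 7.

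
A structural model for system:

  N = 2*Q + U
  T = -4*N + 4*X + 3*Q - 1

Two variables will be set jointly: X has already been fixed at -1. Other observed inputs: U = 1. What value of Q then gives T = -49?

Q = 8

With X held at -1:
Substituting into the N equation gives N = 2*Q + 1.
So T = -5*Q - 9.
Solve -5*Q - 9 = -49: Q = (-49 + 9) / -5 = 8.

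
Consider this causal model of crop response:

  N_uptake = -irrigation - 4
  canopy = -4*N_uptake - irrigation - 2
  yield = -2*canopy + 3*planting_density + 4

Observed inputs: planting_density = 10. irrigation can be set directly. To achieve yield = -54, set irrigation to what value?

Substituting into the canopy equation gives canopy = 3*irrigation + 14.
This gives yield = -6*irrigation + 6.
Solve -6*irrigation + 6 = -54: irrigation = (-54 - 6) / -6 = 10.

irrigation = 10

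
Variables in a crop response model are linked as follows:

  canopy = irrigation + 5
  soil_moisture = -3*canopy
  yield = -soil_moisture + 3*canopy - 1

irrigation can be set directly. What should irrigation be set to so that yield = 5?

irrigation = -4

Substituting into the soil_moisture equation gives soil_moisture = -3*irrigation - 15.
yield becomes 6*irrigation + 29.
Solve 6*irrigation + 29 = 5: irrigation = (5 - 29) / 6 = -4.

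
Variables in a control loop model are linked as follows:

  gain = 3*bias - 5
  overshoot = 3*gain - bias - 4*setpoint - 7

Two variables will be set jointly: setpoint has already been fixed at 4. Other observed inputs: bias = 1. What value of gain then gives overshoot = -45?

gain = -7

With setpoint held at 4:
Intervening on gain fixes its value directly, overriding its dependence on bias.
Substituting into the overshoot equation gives overshoot = 3*gain - 24.
Solve 3*gain - 24 = -45: gain = (-45 + 24) / 3 = -7.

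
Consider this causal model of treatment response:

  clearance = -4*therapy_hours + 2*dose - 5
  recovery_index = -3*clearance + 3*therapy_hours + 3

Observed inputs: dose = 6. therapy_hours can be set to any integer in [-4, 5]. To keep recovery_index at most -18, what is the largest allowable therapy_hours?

therapy_hours = 0

Substituting into the clearance equation gives clearance = -4*therapy_hours + 7.
This gives recovery_index = 15*therapy_hours - 18.
Require 15*therapy_hours - 18 ≤ -18, so therapy_hours ≤ 0.
The largest integer in [-4, 5] satisfying this is 0.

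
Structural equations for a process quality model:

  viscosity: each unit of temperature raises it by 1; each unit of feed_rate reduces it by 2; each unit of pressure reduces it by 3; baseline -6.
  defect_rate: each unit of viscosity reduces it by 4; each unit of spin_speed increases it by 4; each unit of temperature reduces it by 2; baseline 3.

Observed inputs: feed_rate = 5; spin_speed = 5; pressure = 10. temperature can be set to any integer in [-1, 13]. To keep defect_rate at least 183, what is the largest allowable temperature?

temperature = 4

Substituting into the viscosity equation gives viscosity = temperature - 46.
So defect_rate = -6*temperature + 207.
Require -6*temperature + 207 ≥ 183, so temperature ≤ 4.
The largest integer in [-1, 13] satisfying this is 4.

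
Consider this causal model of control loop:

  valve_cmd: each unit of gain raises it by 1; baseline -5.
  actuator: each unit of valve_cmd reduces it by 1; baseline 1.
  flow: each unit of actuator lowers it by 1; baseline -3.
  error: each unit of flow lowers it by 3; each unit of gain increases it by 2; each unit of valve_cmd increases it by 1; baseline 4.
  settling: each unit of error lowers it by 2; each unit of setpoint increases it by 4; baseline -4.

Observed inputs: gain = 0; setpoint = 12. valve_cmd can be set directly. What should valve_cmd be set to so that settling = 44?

Intervening on valve_cmd fixes its value directly, overriding its dependence on gain.
Substituting into the flow equation gives flow = valve_cmd - 4.
So error = -2*valve_cmd + 16.
This gives settling = 4*valve_cmd + 12.
Solve 4*valve_cmd + 12 = 44: valve_cmd = (44 - 12) / 4 = 8.

valve_cmd = 8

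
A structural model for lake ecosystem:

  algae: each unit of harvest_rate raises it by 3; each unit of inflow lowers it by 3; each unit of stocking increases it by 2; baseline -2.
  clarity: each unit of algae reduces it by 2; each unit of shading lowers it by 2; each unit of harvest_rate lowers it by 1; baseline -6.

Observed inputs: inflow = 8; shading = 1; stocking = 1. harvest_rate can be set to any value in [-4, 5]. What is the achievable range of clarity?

Substituting into the algae equation gives algae = 3*harvest_rate - 24.
This gives clarity = -7*harvest_rate + 40.
Linear in harvest_rate, so extremes are at the endpoints: harvest_rate = -4 gives clarity = 68; harvest_rate = 5 gives clarity = 5.

5 to 68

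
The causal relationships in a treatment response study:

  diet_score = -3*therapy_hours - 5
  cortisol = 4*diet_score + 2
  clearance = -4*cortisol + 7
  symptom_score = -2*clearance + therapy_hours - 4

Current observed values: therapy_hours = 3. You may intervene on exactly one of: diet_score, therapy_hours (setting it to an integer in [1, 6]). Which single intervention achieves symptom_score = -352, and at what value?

set therapy_hours = 2

Intervening on diet_score: symptom_score = 32*diet_score + 1. Reaching -352 requires diet_score = -353/32, not an integer.
Intervening on therapy_hours: with other inputs at their observed values, symptom_score = -95*therapy_hours - 162. Solving for -352 gives therapy_hours = 2, within [1, 6].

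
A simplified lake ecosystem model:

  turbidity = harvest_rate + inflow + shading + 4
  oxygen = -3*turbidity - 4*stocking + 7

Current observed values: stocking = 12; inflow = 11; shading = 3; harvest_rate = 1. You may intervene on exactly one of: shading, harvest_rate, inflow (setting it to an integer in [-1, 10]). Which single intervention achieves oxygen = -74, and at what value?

Intervening on shading: oxygen = -3*shading - 89. Reaching -74 requires shading = -5, outside [-1, 10].
Intervening on harvest_rate: oxygen = -3*harvest_rate - 95. Reaching -74 requires harvest_rate = -7, outside [-1, 10].
Intervening on inflow: with other inputs at their observed values, oxygen = -3*inflow - 65. Solving for -74 gives inflow = 3, within [-1, 10].

set inflow = 3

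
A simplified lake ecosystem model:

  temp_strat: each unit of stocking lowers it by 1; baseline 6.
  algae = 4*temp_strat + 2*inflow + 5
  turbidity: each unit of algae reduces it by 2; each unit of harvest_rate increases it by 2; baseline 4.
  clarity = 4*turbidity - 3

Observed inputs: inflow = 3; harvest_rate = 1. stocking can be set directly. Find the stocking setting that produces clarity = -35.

Substituting into the algae equation gives algae = -4*stocking + 35.
Substituting into the turbidity equation gives turbidity = 8*stocking - 64.
Substituting into the clarity equation gives clarity = 32*stocking - 259.
Solve 32*stocking - 259 = -35: stocking = (-35 + 259) / 32 = 7.

stocking = 7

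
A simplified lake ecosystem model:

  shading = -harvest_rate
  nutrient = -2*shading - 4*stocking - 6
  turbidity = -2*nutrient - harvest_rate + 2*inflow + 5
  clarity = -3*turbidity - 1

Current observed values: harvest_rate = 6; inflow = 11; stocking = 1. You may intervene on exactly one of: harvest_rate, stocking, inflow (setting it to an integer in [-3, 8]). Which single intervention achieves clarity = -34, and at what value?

set inflow = 8

Intervening on harvest_rate: clarity = 15*harvest_rate - 142. Reaching -34 requires harvest_rate = 36/5, not an integer.
Intervening on stocking: clarity = -24*stocking - 28. Reaching -34 requires stocking = 1/4, not an integer.
Intervening on inflow: with other inputs at their observed values, clarity = -6*inflow + 14. Solving for -34 gives inflow = 8, within [-3, 8].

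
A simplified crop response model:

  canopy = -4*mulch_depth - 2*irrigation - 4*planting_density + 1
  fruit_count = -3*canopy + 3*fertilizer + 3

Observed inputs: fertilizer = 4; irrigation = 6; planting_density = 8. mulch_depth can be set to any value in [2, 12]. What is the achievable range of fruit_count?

Substituting into the canopy equation gives canopy = -4*mulch_depth - 43.
This gives fruit_count = 12*mulch_depth + 144.
Linear in mulch_depth, so extremes are at the endpoints: mulch_depth = 2 gives fruit_count = 168; mulch_depth = 12 gives fruit_count = 288.

168 to 288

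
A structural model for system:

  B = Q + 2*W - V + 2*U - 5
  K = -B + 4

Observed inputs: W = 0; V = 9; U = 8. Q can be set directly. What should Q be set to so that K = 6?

Q = -4

Substituting into the B equation gives B = Q + 2.
Substituting into the K equation gives K = -Q + 2.
Solve -Q + 2 = 6: Q = (6 - 2) / -1 = -4.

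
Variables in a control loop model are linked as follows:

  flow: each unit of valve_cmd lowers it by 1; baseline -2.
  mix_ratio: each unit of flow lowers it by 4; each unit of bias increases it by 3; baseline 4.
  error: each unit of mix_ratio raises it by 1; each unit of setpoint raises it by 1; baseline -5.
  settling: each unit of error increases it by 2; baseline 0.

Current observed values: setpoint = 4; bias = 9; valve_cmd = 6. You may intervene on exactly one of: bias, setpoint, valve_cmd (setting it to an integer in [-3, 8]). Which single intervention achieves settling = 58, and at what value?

Intervening on bias: with other inputs at their observed values, settling = 6*bias + 70. Solving for 58 gives bias = -2, within [-3, 8].
Intervening on setpoint: settling = 2*setpoint + 116. Reaching 58 requires setpoint = -29, outside [-3, 8].
Intervening on valve_cmd: settling = 8*valve_cmd + 76. Reaching 58 requires valve_cmd = -9/4, not an integer.

set bias = -2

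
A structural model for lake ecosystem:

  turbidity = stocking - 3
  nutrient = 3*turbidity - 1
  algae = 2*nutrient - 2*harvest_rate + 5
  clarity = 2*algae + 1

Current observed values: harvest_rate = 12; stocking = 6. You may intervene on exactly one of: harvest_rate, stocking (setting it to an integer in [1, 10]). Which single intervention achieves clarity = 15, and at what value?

Intervening on harvest_rate: with other inputs at their observed values, clarity = -4*harvest_rate + 43. Solving for 15 gives harvest_rate = 7, within [1, 10].
Intervening on stocking: clarity = 12*stocking - 77. Reaching 15 requires stocking = 23/3, not an integer.

set harvest_rate = 7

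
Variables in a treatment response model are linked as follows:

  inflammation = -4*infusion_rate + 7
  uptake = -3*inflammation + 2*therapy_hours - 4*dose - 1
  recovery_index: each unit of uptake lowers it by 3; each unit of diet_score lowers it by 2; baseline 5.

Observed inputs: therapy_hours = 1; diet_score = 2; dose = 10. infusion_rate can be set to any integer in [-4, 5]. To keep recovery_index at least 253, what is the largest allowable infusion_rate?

infusion_rate = -2

Substituting into the uptake equation gives uptake = 12*infusion_rate - 60.
Substituting into the recovery_index equation gives recovery_index = -36*infusion_rate + 181.
Require -36*infusion_rate + 181 ≥ 253, so infusion_rate ≤ -2.
The largest integer in [-4, 5] satisfying this is -2.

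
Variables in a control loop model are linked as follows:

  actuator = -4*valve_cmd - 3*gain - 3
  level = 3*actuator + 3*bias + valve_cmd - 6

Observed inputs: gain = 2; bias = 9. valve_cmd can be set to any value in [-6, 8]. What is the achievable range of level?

Substituting into the actuator equation gives actuator = -4*valve_cmd - 9.
This gives level = -11*valve_cmd - 6.
Linear in valve_cmd, so extremes are at the endpoints: valve_cmd = -6 gives level = 60; valve_cmd = 8 gives level = -94.

-94 to 60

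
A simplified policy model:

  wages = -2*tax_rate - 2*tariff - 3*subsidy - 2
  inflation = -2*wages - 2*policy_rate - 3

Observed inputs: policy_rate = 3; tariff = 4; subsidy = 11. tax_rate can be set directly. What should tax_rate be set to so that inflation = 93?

Substituting into the wages equation gives wages = -2*tax_rate - 43.
Substituting into the inflation equation gives inflation = 4*tax_rate + 77.
Solve 4*tax_rate + 77 = 93: tax_rate = (93 - 77) / 4 = 4.

tax_rate = 4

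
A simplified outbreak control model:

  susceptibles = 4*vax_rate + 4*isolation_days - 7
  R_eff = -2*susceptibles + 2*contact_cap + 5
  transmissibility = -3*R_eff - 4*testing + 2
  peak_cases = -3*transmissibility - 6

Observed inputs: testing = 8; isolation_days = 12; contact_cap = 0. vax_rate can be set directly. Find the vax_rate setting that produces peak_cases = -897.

Substituting into the susceptibles equation gives susceptibles = 4*vax_rate + 41.
So R_eff = -8*vax_rate - 77.
Substituting into the transmissibility equation gives transmissibility = 24*vax_rate + 201.
Substituting into the peak_cases equation gives peak_cases = -72*vax_rate - 609.
Solve -72*vax_rate - 609 = -897: vax_rate = (-897 + 609) / -72 = 4.

vax_rate = 4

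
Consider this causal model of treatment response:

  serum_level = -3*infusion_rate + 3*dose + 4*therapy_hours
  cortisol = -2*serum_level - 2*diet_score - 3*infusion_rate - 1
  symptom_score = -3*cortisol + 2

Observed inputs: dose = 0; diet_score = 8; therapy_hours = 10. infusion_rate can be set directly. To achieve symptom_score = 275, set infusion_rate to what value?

Substituting into the serum_level equation gives serum_level = -3*infusion_rate + 40.
So cortisol = 3*infusion_rate - 97.
Substituting into the symptom_score equation gives symptom_score = -9*infusion_rate + 293.
Solve -9*infusion_rate + 293 = 275: infusion_rate = (275 - 293) / -9 = 2.

infusion_rate = 2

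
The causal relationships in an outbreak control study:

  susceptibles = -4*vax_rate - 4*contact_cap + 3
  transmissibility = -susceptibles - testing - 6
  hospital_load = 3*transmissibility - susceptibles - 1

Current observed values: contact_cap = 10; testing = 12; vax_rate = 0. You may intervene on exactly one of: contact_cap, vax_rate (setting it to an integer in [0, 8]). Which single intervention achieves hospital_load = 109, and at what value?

set vax_rate = 1

Intervening on contact_cap: hospital_load = 16*contact_cap - 67. Reaching 109 requires contact_cap = 11, outside [0, 8].
Intervening on vax_rate: with other inputs at their observed values, hospital_load = 16*vax_rate + 93. Solving for 109 gives vax_rate = 1, within [0, 8].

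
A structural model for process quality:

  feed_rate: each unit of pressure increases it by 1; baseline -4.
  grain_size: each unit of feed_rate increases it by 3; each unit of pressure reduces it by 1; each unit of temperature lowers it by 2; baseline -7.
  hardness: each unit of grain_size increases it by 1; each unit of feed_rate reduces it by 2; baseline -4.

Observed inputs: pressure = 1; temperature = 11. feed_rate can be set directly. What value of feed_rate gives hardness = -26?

Intervening on feed_rate fixes its value directly, overriding its dependence on pressure.
Substituting into the grain_size equation gives grain_size = 3*feed_rate - 30.
So hardness = feed_rate - 34.
Solve feed_rate - 34 = -26: feed_rate = (-26 + 34) / 1 = 8.

feed_rate = 8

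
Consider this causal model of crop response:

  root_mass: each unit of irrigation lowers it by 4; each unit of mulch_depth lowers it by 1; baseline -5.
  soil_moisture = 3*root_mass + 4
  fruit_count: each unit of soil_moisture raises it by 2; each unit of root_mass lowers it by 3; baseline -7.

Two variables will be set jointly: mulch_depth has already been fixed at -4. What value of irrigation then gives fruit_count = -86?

With mulch_depth held at -4:
Substituting into the root_mass equation gives root_mass = -4*irrigation - 1.
So soil_moisture = -12*irrigation + 1.
So fruit_count = -12*irrigation - 2.
Solve -12*irrigation - 2 = -86: irrigation = (-86 + 2) / -12 = 7.

irrigation = 7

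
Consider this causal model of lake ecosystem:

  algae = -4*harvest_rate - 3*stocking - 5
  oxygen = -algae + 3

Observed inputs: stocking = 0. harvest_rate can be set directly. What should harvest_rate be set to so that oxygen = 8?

harvest_rate = 0

Substituting into the algae equation gives algae = -4*harvest_rate - 5.
oxygen becomes 4*harvest_rate + 8.
Solve 4*harvest_rate + 8 = 8: harvest_rate = (8 - 8) / 4 = 0.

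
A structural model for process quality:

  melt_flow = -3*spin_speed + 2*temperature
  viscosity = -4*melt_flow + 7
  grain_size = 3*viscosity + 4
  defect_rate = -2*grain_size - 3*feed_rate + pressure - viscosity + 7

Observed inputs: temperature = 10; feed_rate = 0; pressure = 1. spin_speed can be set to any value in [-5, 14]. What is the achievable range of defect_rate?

Substituting into the melt_flow equation gives melt_flow = -3*spin_speed + 20.
Substituting into the viscosity equation gives viscosity = 12*spin_speed - 73.
Substituting into the grain_size equation gives grain_size = 36*spin_speed - 215.
Substituting into the defect_rate equation gives defect_rate = -84*spin_speed + 511.
Linear in spin_speed, so extremes are at the endpoints: spin_speed = -5 gives defect_rate = 931; spin_speed = 14 gives defect_rate = -665.

-665 to 931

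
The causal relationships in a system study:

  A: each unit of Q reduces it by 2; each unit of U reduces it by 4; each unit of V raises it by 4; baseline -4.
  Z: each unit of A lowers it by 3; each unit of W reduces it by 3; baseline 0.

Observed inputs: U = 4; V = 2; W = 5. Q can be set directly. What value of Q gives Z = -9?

Q = -5

Substituting into the A equation gives A = -2*Q - 12.
This gives Z = 6*Q + 21.
Solve 6*Q + 21 = -9: Q = (-9 - 21) / 6 = -5.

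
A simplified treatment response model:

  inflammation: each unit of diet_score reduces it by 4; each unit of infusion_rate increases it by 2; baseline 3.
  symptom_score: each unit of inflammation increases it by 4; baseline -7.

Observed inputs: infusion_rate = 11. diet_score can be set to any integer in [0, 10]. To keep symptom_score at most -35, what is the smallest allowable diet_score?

Substituting into the inflammation equation gives inflammation = -4*diet_score + 25.
Substituting into the symptom_score equation gives symptom_score = -16*diet_score + 93.
Require -16*diet_score + 93 ≤ -35, so diet_score ≥ 8.
The smallest integer in [0, 10] satisfying this is 8.

diet_score = 8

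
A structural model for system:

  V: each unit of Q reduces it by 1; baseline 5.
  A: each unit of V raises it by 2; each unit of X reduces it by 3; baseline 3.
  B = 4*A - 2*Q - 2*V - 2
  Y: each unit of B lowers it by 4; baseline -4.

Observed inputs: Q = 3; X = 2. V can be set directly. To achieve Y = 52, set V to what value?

V = 1

Intervening on V fixes its value directly, overriding its dependence on Q.
Substituting into the A equation gives A = 2*V - 3.
This gives B = 6*V - 20.
So Y = -24*V + 76.
Solve -24*V + 76 = 52: V = (52 - 76) / -24 = 1.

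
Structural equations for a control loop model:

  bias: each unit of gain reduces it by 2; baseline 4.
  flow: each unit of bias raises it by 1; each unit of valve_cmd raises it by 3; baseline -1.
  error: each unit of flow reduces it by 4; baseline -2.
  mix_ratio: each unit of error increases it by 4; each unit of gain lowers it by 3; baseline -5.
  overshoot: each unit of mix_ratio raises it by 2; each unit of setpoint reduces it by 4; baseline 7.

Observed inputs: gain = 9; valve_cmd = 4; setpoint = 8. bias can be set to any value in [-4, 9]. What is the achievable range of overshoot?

Intervening on bias fixes its value directly, overriding its dependence on gain.
Substituting into the flow equation gives flow = bias + 11.
error becomes -4*bias - 46.
Substituting into the mix_ratio equation gives mix_ratio = -16*bias - 216.
This gives overshoot = -32*bias - 457.
Linear in bias, so extremes are at the endpoints: bias = -4 gives overshoot = -329; bias = 9 gives overshoot = -745.

-745 to -329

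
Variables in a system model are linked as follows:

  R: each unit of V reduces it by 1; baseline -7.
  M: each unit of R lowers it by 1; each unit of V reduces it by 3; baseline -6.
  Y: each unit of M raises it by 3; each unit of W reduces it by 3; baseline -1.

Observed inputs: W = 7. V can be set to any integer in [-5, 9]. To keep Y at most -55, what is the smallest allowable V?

Substituting into the M equation gives M = -2*V + 1.
Substituting into the Y equation gives Y = -6*V - 19.
Require -6*V - 19 ≤ -55, so V ≥ 6.
The smallest integer in [-5, 9] satisfying this is 6.

V = 6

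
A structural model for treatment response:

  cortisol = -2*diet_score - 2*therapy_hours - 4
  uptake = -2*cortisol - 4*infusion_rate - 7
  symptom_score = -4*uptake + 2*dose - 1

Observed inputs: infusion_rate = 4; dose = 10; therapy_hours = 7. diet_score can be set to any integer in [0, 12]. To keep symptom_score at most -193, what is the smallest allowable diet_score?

Substituting into the cortisol equation gives cortisol = -2*diet_score - 18.
This gives uptake = 4*diet_score + 13.
Substituting into the symptom_score equation gives symptom_score = -16*diet_score - 33.
Require -16*diet_score - 33 ≤ -193, so diet_score ≥ 10.
The smallest integer in [0, 12] satisfying this is 10.

diet_score = 10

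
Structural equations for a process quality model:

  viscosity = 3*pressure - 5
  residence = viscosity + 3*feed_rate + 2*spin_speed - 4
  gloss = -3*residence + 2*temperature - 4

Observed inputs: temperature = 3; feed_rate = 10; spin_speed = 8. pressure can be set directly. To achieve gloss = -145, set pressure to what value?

pressure = 4

Substituting into the residence equation gives residence = 3*pressure + 37.
So gloss = -9*pressure - 109.
Solve -9*pressure - 109 = -145: pressure = (-145 + 109) / -9 = 4.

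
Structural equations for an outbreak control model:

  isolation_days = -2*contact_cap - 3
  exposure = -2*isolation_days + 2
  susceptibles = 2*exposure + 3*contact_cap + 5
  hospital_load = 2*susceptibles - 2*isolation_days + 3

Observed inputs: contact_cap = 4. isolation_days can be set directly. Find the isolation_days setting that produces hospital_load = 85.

isolation_days = -4

Intervening on isolation_days fixes its value directly, overriding its dependence on contact_cap.
Substituting into the susceptibles equation gives susceptibles = -4*isolation_days + 21.
This gives hospital_load = -10*isolation_days + 45.
Solve -10*isolation_days + 45 = 85: isolation_days = (85 - 45) / -10 = -4.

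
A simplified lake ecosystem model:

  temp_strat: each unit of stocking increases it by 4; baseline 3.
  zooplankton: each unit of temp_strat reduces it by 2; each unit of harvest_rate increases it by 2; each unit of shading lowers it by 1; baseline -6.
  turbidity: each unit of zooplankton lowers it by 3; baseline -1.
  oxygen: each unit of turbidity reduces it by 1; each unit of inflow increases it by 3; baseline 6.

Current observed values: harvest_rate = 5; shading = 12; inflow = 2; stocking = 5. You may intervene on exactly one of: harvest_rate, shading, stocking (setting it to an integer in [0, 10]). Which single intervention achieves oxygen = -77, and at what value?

set stocking = 2

Intervening on harvest_rate: oxygen = 6*harvest_rate - 179. Reaching -77 requires harvest_rate = 17, outside [0, 10].
Intervening on shading: oxygen = -3*shading - 113. Reaching -77 requires shading = -12, outside [0, 10].
Intervening on stocking: with other inputs at their observed values, oxygen = -24*stocking - 29. Solving for -77 gives stocking = 2, within [0, 10].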